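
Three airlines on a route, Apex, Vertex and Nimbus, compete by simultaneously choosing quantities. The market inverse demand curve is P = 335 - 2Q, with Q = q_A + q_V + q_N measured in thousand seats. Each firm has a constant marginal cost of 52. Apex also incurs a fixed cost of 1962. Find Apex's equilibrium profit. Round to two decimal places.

Each firm earns π_i = (335 - 2Q)q_i - 52q_i.
Setting ∂π_i/∂q_i = 0 with rivals' quantities fixed: 283 - 4q_i - 2·Σ_{j≠i} q_j = 0.
By symmetry each firm produces the same amount; substituting Σ_{j≠i} q_j = 2q_i yields q_i = 283/8.
Price P = 335 - 2·(849/8) = 491/4.
Apex's profit: (491/4 - 52)·(283/8) - 1962 = 540.7813.

540.78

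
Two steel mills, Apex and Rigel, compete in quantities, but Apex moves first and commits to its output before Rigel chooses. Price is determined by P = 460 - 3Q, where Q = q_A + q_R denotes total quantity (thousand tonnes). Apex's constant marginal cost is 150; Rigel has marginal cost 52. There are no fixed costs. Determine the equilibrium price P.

203

The follower Rigel best-responds to any q_A: π_R = (460 - 3Q)q_R - 52q_R.
Follower FOC: 408 - 3q_A - 6q_R = 0, so q_R(q_A) = (408 - 3q_A)/6.
Apex substitutes q_R(q_A) into its own profit: π_A = q_A(460 - 3q_A - (408 - 3q_A)/2) - 150q_A = (256 - (3/2)q_A)q_A - 150q_A.
The leader's first-order condition 106 - 3q_A = 0 yields q_A = 106/3.
Then q_R = (408 - 3·(106/3))/6 = 151/3.
Total output Q = 257/3, so price P = 460 - 3·(257/3) = 203.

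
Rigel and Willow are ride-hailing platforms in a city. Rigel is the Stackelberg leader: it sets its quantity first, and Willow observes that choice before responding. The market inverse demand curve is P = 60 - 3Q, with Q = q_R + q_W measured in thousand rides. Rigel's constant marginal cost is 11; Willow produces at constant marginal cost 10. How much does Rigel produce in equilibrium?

8

The follower Willow best-responds to any q_R: π_W = (60 - 3Q)q_W - 10q_W.
Follower FOC: 50 - 3q_R - 6q_W = 0, so q_W(q_R) = (50 - 3q_R)/6.
The leader anticipates this reaction. Substituting into P = 60 - 3Q gives P = 35 - (3/2)q_R, so π_R = (35 - (3/2)q_R)q_R - 11q_R.
The leader's first-order condition 24 - 3q_R = 0 yields q_R = 8.
Then q_W = (50 - 3·8)/6 = 13/3.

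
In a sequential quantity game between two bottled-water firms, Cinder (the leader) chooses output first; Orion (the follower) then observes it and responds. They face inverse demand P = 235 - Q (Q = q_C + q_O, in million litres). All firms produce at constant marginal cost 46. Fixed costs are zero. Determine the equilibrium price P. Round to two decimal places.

93.25

The follower Orion best-responds to any q_C: π_O = (235 - Q)q_O - 46q_O.
∂π_O/∂q_O = 189 - q_C - 2q_O = 0 gives the reaction function q_O = (189 - q_C)/2.
Cinder substitutes q_O(q_C) into its own profit: π_C = q_C(235 - q_C - (189 - q_C)/2) - 46q_C = (281/2 - (1/2)q_C)q_C - 46q_C.
Maximising: ∂π_C/∂q_C = 189/2 - q_C = 0, giving q_C = 189/2.
Then q_O = (189 - 189/2)/2 = 189/4.
Total output Q = 567/4, so price P = 235 - 567/4 = 373/4.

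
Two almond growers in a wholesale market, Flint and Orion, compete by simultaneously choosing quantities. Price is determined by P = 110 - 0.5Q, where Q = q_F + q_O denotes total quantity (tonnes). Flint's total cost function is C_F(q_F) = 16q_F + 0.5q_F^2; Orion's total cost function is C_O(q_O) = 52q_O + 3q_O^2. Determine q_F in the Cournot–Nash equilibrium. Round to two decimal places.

45.75

Flint's profit: π_F = (110 - 0.5Q)q_F - (16q_F + (1/2)q_F²). Setting ∂π_F/∂q_F = 0: 94 - 2q_F - (1/2)(q_O) = 0.
Orion's first-order condition: 58 - 7q_O - (1/2)(q_F) = 0.
Rearranging gives the reaction functions q_F = (94 - (1/2)q_O)/2 and q_O = (58 - (1/2)q_F)/7.
Substituting one into the other gives q_F = 45.7455 and q_O = 276/55.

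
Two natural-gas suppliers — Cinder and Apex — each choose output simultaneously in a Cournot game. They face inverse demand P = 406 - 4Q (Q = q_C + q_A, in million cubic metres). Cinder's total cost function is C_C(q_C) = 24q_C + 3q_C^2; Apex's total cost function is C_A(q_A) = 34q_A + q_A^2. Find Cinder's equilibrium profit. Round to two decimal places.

Cinder's profit: π_C = (406 - 4Q)q_C - (24q_C + 3q_C²). Setting ∂π_C/∂q_C = 0: 382 - 14q_C - 4(q_A) = 0.
Apex's first-order condition: 372 - 10q_A - 4(q_C) = 0.
So q_C = (382 - 4q_A)/14 and q_A = (372 - 4q_C)/10.
Solving the pair: q_C = 583/31, q_A = 920/31.
Price P = 406 - 4·(1503/31) = 212.0645.
Cinder's profit: 212.0645·(583/31) - 24·(583/31) - 3(583/31)² = 2475.7784.

2475.78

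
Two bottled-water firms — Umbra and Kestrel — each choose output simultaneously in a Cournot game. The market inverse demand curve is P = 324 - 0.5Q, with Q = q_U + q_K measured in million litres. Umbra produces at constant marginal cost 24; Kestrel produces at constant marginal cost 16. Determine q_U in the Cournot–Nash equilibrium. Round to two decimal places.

194.67

Umbra's profit: π_U = (324 - 0.5Q)q_U - (24q_U). Setting ∂π_U/∂q_U = 0: 300 - q_U - (1/2)(q_K) = 0.
Kestrel's first-order condition: 308 - q_K - (1/2)(q_U) = 0.
Best responses: q_U = (300 - (1/2)q_K), q_K = (308 - (1/2)q_U).
Solving the pair: q_U = 584/3, q_K = 632/3.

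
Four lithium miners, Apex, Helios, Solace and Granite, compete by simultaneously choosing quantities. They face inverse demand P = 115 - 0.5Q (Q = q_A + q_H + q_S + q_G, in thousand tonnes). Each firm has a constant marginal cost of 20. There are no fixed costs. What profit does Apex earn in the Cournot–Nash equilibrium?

722

A representative firm's profit is π_i = q_i(115 - 0.5Q) - 20q_i.
First-order condition (treating rivals' output as given): 95 - q_i - (1/2)·Σ_{j≠i} q_j = 0.
By symmetry each firm produces the same amount; substituting Σ_{j≠i} q_j = 3q_i yields q_i = 95/(5/2) = 38.
Price P = 115 - (1/2)·152 = 39.
Apex's profit: (39 - 20)·38 = 722.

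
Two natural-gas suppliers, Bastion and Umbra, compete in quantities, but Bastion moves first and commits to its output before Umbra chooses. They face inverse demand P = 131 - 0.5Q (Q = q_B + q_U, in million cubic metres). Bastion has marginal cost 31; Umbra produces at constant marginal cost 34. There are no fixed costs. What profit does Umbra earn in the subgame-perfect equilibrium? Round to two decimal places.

1035.13

The follower Umbra best-responds to any q_B: π_U = (131 - 0.5Q)q_U - 34q_U.
Setting the follower's marginal profit to zero, 97 - (1/2)q_B - q_U = 0, i.e. q_U = (97 - (1/2)q_B).
The leader anticipates this reaction. Substituting into P = 131 - 0.5Q gives P = 165/2 - (1/4)q_B, so π_B = (165/2 - (1/4)q_B)q_B - 31q_B.
Maximising: ∂π_B/∂q_B = 103/2 - (1/2)q_B = 0, giving q_B = 103.
Then q_U = (97 - (1/2)·103) = 91/2.
Price P = 131 - (1/2)·(297/2) = 227/4.
Umbra's profit: (227/4 - 34)·(91/2) = 1035.1250.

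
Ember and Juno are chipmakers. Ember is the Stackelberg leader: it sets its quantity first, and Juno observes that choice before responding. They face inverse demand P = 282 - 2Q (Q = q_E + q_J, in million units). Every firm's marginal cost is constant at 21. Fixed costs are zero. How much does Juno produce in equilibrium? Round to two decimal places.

Solve by backward induction. Given q_E, the follower Juno maximises π_J = (282 - 2q_E - 2q_J)q_J - 21q_J.
Follower FOC: 261 - 2q_E - 4q_J = 0, so q_J(q_E) = (261 - 2q_E)/4.
The leader anticipates this reaction. Substituting into P = 282 - 2Q gives P = 303/2 - q_E, so π_E = (303/2 - q_E)q_E - 21q_E.
Maximising: ∂π_E/∂q_E = 261/2 - 2q_E = 0, giving q_E = 261/4.
Then q_J = (261 - 2·(261/4))/4 = 261/8.

32.63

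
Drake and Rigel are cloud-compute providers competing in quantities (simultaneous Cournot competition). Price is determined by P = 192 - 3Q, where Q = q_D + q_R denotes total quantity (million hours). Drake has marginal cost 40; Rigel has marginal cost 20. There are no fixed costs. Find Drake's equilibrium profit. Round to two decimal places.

645.33

Drake's profit: π_D = (192 - 3Q)q_D - (40q_D). Setting ∂π_D/∂q_D = 0: 152 - 6q_D - 3(q_R) = 0.
Rigel's first-order condition: 172 - 6q_R - 3(q_D) = 0.
So q_D = (152 - 3q_R)/6 and q_R = (172 - 3q_D)/6.
Solving the pair: q_D = 44/3, q_R = 64/3.
Price P = 192 - 3·36 = 84.
Drake's profit: (84 - 40)·(44/3) = 1936/3.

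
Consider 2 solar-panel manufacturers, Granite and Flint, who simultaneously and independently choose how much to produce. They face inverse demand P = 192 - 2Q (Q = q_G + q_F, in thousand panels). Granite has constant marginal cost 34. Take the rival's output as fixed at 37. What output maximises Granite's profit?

With the rival's output fixed at 37, Granite's profit is π_G = (192 - 2·37 - 2q_G)q_G - (34q_G) = (118 - 2q_G)q_G - (34q_G).
∂π_G/∂q_G = 84 - 4q_G = 0, so q_G = 21.

21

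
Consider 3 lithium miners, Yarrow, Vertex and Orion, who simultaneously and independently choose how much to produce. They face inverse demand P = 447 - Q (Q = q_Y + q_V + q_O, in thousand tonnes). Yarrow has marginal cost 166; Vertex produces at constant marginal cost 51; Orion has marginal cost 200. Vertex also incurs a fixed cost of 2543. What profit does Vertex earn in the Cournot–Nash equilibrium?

Yarrow's profit: π_Y = (447 - Q)q_Y - (166q_Y). Setting ∂π_Y/∂q_Y = 0: 281 - 2q_Y - (q_V + q_O) = 0.
Vertex's first-order condition: 396 - 2q_V - (q_Y + q_O) = 0.
Orion's profit: π_O = (447 - Q)q_O - (200q_O). Setting ∂π_O/∂q_O = 0: 247 - 2q_O - (q_Y + q_V) = 0.
Adding the 3 first-order conditions: 924 − 4Q = 0, so Q = 231.
Back-substituting: q_Y = (281 − 231) = 50, q_V = (396 − 231) = 165, q_O = (247 − 231) = 16.
Price P = 447 - 231 = 216.
Vertex's profit: (216 - 51)·165 - 2543 = 24682.

24682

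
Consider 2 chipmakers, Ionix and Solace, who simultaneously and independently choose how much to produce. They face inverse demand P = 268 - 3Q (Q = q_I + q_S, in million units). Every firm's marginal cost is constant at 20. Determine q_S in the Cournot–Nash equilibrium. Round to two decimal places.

Each firm earns π_i = (268 - 3Q)q_i - 20q_i.
First-order condition (treating rivals' output as given): 248 - 6q_i - 3q_j = 0.
By symmetry each firm produces the same amount; substituting q_j = q_i yields q_i = 248/9.

27.56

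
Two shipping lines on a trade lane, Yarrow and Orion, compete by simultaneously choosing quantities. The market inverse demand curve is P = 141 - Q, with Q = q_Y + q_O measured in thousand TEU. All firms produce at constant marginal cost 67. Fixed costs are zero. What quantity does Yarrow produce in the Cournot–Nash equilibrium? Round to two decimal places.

24.67

Each firm earns π_i = (141 - Q)q_i - 67q_i.
First-order condition (treating rivals' output as given): 74 - 2q_i - q_j = 0.
With identical firms every q_j equals q_i, so q_j = q_i and 74 = 3q_i, giving q_i = 74/3.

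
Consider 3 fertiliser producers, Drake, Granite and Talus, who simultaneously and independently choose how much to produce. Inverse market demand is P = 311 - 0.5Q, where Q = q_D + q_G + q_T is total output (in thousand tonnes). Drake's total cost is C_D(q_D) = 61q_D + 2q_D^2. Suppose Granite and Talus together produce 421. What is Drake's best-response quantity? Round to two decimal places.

With rivals' combined output fixed at 421, Drake's profit is π_D = (311 - (1/2)·421 - (1/2)q_D)q_D - (61q_D + 2q_D²) = (201/2 - (1/2)q_D)q_D - (61q_D + 2q_D²).
∂π_D/∂q_D = 79/2 - 5q_D = 0, so q_D = 79/10.

7.90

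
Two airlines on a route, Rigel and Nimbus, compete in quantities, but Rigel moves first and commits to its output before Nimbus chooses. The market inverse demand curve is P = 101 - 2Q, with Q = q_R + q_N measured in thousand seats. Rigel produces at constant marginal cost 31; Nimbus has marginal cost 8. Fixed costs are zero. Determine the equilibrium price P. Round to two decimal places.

42.75

The follower Nimbus best-responds to any q_R: π_N = (101 - 2Q)q_N - 8q_N.
Setting the follower's marginal profit to zero, 93 - 2q_R - 4q_N = 0, i.e. q_N = (93 - 2q_R)/4.
The leader anticipates this reaction. Substituting into P = 101 - 2Q gives P = 109/2 - q_R, so π_R = (109/2 - q_R)q_R - 31q_R.
Maximising: ∂π_R/∂q_R = 47/2 - 2q_R = 0, giving q_R = 47/4.
Then q_N = (93 - 2·(47/4))/4 = 139/8.
Total output Q = 233/8, so price P = 101 - 2·(233/8) = 171/4.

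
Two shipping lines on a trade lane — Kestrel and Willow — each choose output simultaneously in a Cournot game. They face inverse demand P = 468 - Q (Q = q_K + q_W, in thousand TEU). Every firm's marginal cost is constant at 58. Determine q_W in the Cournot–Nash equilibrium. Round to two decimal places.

Each firm earns π_i = (468 - Q)q_i - 58q_i.
Setting ∂π_i/∂q_i = 0 with rivals' quantities fixed: 410 - 2q_i - q_j = 0.
By symmetry each firm produces the same amount; substituting q_j = q_i yields q_i = 410/3.

136.67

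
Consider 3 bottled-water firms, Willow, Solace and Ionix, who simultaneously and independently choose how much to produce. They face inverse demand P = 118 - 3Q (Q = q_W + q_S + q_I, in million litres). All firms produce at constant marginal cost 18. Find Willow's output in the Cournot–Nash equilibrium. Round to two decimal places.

8.33

A representative firm's profit is π_i = q_i(118 - 3Q) - 18q_i.
First-order condition (treating rivals' output as given): 100 - 6q_i - 3·Σ_{j≠i} q_j = 0.
With identical firms every q_j equals q_i, so Σ_{j≠i} q_j = 2q_i and 100 = 12q_i, giving q_i = 25/3.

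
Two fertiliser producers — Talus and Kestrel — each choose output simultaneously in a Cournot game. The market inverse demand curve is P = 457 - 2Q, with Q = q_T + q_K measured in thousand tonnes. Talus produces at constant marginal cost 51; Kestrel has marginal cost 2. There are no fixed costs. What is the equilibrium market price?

Talus's profit: π_T = (457 - 2Q)q_T - (51q_T). Setting ∂π_T/∂q_T = 0: 406 - 4q_T - 2(q_K) = 0.
Kestrel's profit: π_K = (457 - 2Q)q_K - (2q_K). Setting ∂π_K/∂q_K = 0: 455 - 4q_K - 2(q_T) = 0.
Best responses: q_T = (406 - 2q_K)/4, q_K = (455 - 2q_T)/4.
Substituting one into the other gives q_T = 119/2 and q_K = 84.
Total output Q = 287/2, so price P = 457 - 2·(287/2) = 170.

170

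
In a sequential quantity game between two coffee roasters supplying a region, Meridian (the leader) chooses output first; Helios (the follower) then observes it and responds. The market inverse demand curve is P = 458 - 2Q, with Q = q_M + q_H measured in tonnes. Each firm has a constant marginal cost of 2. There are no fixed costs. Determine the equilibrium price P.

Solve by backward induction. Given q_M, the follower Helios maximises π_H = (458 - 2q_M - 2q_H)q_H - 2q_H.
∂π_H/∂q_H = 456 - 2q_M - 4q_H = 0 gives the reaction function q_H = (456 - 2q_M)/4.
Meridian substitutes q_H(q_M) into its own profit: π_M = q_M(458 - 2q_M - (456 - 2q_M)/2) - 2q_M = (230 - q_M)q_M - 2q_M.
The leader's first-order condition 228 - 2q_M = 0 yields q_M = 114.
Then q_H = (456 - 2·114)/4 = 57.
Total output Q = 171, so price P = 458 - 2·171 = 116.

116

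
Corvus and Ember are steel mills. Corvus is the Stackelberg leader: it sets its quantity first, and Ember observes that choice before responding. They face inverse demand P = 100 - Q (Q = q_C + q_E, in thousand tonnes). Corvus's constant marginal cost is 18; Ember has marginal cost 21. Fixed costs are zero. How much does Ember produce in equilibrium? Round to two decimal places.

Solve by backward induction. Given q_C, the follower Ember maximises π_E = (100 - q_C - q_E)q_E - 21q_E.
Follower FOC: 79 - q_C - 2q_E = 0, so q_E(q_C) = (79 - q_C)/2.
Corvus substitutes q_E(q_C) into its own profit: π_C = q_C(100 - q_C - (79 - q_C)/2) - 18q_C = (121/2 - (1/2)q_C)q_C - 18q_C.
The leader's first-order condition 85/2 - q_C = 0 yields q_C = 85/2.
Then q_E = (79 - 85/2)/2 = 73/4.

18.25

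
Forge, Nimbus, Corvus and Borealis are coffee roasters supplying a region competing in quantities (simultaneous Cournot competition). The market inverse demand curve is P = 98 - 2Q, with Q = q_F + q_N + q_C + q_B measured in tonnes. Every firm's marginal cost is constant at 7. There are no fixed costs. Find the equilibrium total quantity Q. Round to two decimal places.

36.40

A representative firm's profit is π_i = q_i(98 - 2Q) - 7q_i.
First-order condition (treating rivals' output as given): 91 - 4q_i - 2·Σ_{j≠i} q_j = 0.
With identical firms every q_j equals q_i, so Σ_{j≠i} q_j = 3q_i and 91 = 10q_i, giving q_i = 91/10.
Total output Q = 91/10 + 91/10 + 91/10 + 91/10 = 182/5.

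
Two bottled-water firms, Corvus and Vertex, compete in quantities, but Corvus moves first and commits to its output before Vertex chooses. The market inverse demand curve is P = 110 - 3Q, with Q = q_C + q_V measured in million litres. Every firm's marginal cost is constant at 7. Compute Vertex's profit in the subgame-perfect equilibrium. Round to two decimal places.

221.02

Solve by backward induction. Given q_C, the follower Vertex maximises π_V = (110 - 3q_C - 3q_V)q_V - 7q_V.
Follower FOC: 103 - 3q_C - 6q_V = 0, so q_V(q_C) = (103 - 3q_C)/6.
Corvus substitutes q_V(q_C) into its own profit: π_C = q_C(110 - 3q_C - (103 - 3q_C)/2) - 7q_C = (117/2 - (3/2)q_C)q_C - 7q_C.
The leader's first-order condition 103/2 - 3q_C = 0 yields q_C = 103/6.
Then q_V = (103 - 3·(103/6))/6 = 103/12.
Price P = 110 - 3·(103/4) = 131/4.
Vertex's profit: (131/4 - 7)·(103/12) = 221.0208.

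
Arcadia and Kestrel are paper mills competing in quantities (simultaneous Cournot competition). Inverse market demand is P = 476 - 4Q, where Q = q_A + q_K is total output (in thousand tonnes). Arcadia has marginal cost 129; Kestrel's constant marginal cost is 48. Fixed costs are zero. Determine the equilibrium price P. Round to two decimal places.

217.67

Arcadia's profit: π_A = (476 - 4Q)q_A - (129q_A). Setting ∂π_A/∂q_A = 0: 347 - 8q_A - 4(q_K) = 0.
Kestrel's first-order condition: 428 - 8q_K - 4(q_A) = 0.
Best responses: q_A = (347 - 4q_K)/8, q_K = (428 - 4q_A)/8.
Substituting one into the other gives q_A = 133/6 and q_K = 509/12.
Total output Q = 775/12, so price P = 476 - 4·(775/12) = 653/3.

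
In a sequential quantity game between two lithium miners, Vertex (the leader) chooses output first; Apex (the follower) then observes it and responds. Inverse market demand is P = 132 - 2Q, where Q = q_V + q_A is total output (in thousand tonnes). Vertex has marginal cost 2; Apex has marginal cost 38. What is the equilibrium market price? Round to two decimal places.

Solve by backward induction. Given q_V, the follower Apex maximises π_A = (132 - 2q_V - 2q_A)q_A - 38q_A.
Follower FOC: 94 - 2q_V - 4q_A = 0, so q_A(q_V) = (94 - 2q_V)/4.
The leader anticipates this reaction. Substituting into P = 132 - 2Q gives P = 85 - q_V, so π_V = (85 - q_V)q_V - 2q_V.
Leader FOC: 83 - 2q_V = 0, so q_V = 83/2.
Then q_A = (94 - 2·(83/2))/4 = 11/4.
Total output Q = 177/4, so price P = 132 - 2·(177/4) = 87/2.

43.50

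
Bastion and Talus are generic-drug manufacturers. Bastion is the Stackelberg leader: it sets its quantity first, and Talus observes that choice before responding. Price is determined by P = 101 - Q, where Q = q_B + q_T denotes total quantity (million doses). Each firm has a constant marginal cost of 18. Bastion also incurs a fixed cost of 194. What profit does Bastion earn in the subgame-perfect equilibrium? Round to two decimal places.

Solve by backward induction. Given q_B, the follower Talus maximises π_T = (101 - q_B - q_T)q_T - 18q_T.
Setting the follower's marginal profit to zero, 83 - q_B - 2q_T = 0, i.e. q_T = (83 - q_B)/2.
The leader anticipates this reaction. Substituting into P = 101 - Q gives P = 119/2 - (1/2)q_B, so π_B = (119/2 - (1/2)q_B)q_B - 18q_B.
Maximising: ∂π_B/∂q_B = 83/2 - q_B = 0, giving q_B = 83/2.
Then q_T = (83 - 83/2)/2 = 83/4.
Price P = 101 - 249/4 = 155/4.
Bastion's profit: (155/4 - 18)·(83/2) - 194 = 667.1250.

667.13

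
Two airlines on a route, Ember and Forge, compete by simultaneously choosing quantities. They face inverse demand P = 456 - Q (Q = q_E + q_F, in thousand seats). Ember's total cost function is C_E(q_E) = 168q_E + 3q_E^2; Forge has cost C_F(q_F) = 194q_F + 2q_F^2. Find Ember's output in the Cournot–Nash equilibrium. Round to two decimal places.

31.19

Ember's profit: π_E = (456 - Q)q_E - (168q_E + 3q_E²). Setting ∂π_E/∂q_E = 0: 288 - 8q_E - (q_F) = 0.
Forge's first-order condition: 262 - 6q_F - (q_E) = 0.
Rearranging gives the reaction functions q_E = (288 - q_F)/8 and q_F = (262 - q_E)/6.
Solving the pair: q_E = 1466/47, q_F = 1808/47.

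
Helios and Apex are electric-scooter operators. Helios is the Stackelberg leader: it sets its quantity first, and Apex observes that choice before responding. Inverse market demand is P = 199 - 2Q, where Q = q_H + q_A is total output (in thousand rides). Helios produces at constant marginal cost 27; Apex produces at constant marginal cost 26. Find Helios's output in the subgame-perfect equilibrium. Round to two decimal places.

42.75

Solve by backward induction. Given q_H, the follower Apex maximises π_A = (199 - 2q_H - 2q_A)q_A - 26q_A.
∂π_A/∂q_A = 173 - 2q_H - 4q_A = 0 gives the reaction function q_A = (173 - 2q_H)/4.
Helios substitutes q_A(q_H) into its own profit: π_H = q_H(199 - 2q_H - (173 - 2q_H)/2) - 27q_H = (225/2 - q_H)q_H - 27q_H.
The leader's first-order condition 171/2 - 2q_H = 0 yields q_H = 171/4.
Then q_A = (173 - 2·(171/4))/4 = 175/8.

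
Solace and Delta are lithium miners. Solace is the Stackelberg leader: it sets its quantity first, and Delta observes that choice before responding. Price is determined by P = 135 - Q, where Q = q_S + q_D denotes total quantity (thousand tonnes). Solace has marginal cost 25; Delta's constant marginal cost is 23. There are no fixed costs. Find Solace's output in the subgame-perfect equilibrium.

54

Solve by backward induction. Given q_S, the follower Delta maximises π_D = (135 - q_S - q_D)q_D - 23q_D.
Follower FOC: 112 - q_S - 2q_D = 0, so q_D(q_S) = (112 - q_S)/2.
Solace substitutes q_D(q_S) into its own profit: π_S = q_S(135 - q_S - (112 - q_S)/2) - 25q_S = (79 - (1/2)q_S)q_S - 25q_S.
The leader's first-order condition 54 - q_S = 0 yields q_S = 54.
Then q_D = (112 - 54)/2 = 29.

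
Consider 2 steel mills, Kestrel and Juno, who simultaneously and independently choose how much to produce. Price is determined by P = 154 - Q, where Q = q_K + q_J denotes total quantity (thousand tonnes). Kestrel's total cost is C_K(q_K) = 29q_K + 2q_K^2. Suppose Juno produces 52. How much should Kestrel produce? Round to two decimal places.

12.17

With the rival's output fixed at 52, Kestrel's profit is π_K = (154 - 52 - q_K)q_K - (29q_K + 2q_K²) = (102 - q_K)q_K - (29q_K + 2q_K²).
∂π_K/∂q_K = 73 - 6q_K = 0, so q_K = 73/6.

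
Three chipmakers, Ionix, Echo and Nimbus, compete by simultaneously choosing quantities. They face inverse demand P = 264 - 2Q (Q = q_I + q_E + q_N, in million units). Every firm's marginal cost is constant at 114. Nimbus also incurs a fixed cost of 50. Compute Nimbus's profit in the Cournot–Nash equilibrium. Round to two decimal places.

A representative firm's profit is π_i = q_i(264 - 2Q) - 114q_i.
Setting ∂π_i/∂q_i = 0 with rivals' quantities fixed: 150 - 4q_i - 2·Σ_{j≠i} q_j = 0.
By symmetry each firm produces the same amount; substituting Σ_{j≠i} q_j = 2q_i yields q_i = 150/8 = 75/4.
Price P = 264 - 2·(225/4) = 303/2.
Nimbus's profit: (303/2 - 114)·(75/4) - 50 = 653.1250.

653.13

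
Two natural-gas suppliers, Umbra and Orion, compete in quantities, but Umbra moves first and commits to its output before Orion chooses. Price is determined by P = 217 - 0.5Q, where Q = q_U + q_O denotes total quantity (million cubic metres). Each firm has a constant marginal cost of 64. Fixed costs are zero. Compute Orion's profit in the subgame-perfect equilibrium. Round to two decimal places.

Solve by backward induction. Given q_U, the follower Orion maximises π_O = (217 - (1/2)q_U - (1/2)q_O)q_O - 64q_O.
Follower FOC: 153 - (1/2)q_U - q_O = 0, so q_O(q_U) = (153 - (1/2)q_U).
Umbra substitutes q_O(q_U) into its own profit: π_U = q_U(217 - (1/2)q_U - (153 - (1/2)q_U)/2) - 64q_U = (281/2 - (1/4)q_U)q_U - 64q_U.
The leader's first-order condition 153/2 - (1/2)q_U = 0 yields q_U = 153.
Then q_O = (153 - (1/2)·153) = 153/2.
Price P = 217 - (1/2)·(459/2) = 409/4.
Orion's profit: (409/4 - 64)·(153/2) = 2926.1250.

2926.13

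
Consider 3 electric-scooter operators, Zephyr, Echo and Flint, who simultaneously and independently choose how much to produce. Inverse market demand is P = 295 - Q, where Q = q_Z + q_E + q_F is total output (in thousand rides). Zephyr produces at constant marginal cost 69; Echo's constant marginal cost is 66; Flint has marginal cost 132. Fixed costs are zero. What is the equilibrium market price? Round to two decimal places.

Zephyr's profit: π_Z = (295 - Q)q_Z - (69q_Z). Setting ∂π_Z/∂q_Z = 0: 226 - 2q_Z - (q_E + q_F) = 0.
Echo's profit: π_E = (295 - Q)q_E - (66q_E). Setting ∂π_E/∂q_E = 0: 229 - 2q_E - (q_Z + q_F) = 0.
Flint's first-order condition: 163 - 2q_F - (q_Z + q_E) = 0.
Adding the 3 first-order conditions: 618 − 4Q = 0, so Q = 309/2.
Back-substituting: q_Z = (226 − 309/2) = 143/2, q_E = (229 − 309/2) = 149/2, q_F = (163 − 309/2) = 17/2.
Total output Q = 309/2, so price P = 295 - 309/2 = 281/2.

140.50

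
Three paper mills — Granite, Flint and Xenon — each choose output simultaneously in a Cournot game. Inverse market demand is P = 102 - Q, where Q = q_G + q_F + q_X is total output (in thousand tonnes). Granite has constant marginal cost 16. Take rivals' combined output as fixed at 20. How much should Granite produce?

33

With rivals' combined output fixed at 20, Granite's profit is π_G = (102 - 20 - q_G)q_G - (16q_G) = (82 - q_G)q_G - (16q_G).
∂π_G/∂q_G = 66 - 2q_G = 0, so q_G = 33.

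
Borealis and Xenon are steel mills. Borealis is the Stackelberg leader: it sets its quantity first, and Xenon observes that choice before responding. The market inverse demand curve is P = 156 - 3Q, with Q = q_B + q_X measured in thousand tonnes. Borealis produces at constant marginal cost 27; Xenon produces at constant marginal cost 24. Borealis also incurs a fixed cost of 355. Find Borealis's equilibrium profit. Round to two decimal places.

306.50

The follower Xenon best-responds to any q_B: π_X = (156 - 3Q)q_X - 24q_X.
∂π_X/∂q_X = 132 - 3q_B - 6q_X = 0 gives the reaction function q_X = (132 - 3q_B)/6.
Borealis substitutes q_X(q_B) into its own profit: π_B = q_B(156 - 3q_B - (132 - 3q_B)/2) - 27q_B = (90 - (3/2)q_B)q_B - 27q_B.
The leader's first-order condition 63 - 3q_B = 0 yields q_B = 21.
Then q_X = (132 - 3·21)/6 = 23/2.
Price P = 156 - 3·(65/2) = 117/2.
Borealis's profit: (117/2 - 27)·21 - 355 = 613/2.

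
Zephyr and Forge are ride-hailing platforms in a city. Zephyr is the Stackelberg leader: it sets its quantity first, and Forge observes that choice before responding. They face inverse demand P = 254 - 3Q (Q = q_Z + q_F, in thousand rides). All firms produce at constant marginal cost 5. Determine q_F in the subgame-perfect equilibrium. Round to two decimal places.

Solve by backward induction. Given q_Z, the follower Forge maximises π_F = (254 - 3q_Z - 3q_F)q_F - 5q_F.
Follower FOC: 249 - 3q_Z - 6q_F = 0, so q_F(q_Z) = (249 - 3q_Z)/6.
The leader anticipates this reaction. Substituting into P = 254 - 3Q gives P = 259/2 - (3/2)q_Z, so π_Z = (259/2 - (3/2)q_Z)q_Z - 5q_Z.
Maximising: ∂π_Z/∂q_Z = 249/2 - 3q_Z = 0, giving q_Z = 83/2.
Then q_F = (249 - 3·(83/2))/6 = 83/4.

20.75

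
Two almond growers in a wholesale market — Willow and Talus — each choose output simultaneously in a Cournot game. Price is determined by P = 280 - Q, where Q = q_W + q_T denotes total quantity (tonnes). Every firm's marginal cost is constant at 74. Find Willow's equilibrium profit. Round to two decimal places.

4715.11

A representative firm's profit is π_i = q_i(280 - Q) - 74q_i.
First-order condition (treating rivals' output as given): 206 - 2q_i - q_j = 0.
By symmetry each firm produces the same amount; substituting q_j = q_i yields q_i = 206/3.
Price P = 280 - 412/3 = 428/3.
Willow's profit: (428/3 - 74)·(206/3) = 4715.1111.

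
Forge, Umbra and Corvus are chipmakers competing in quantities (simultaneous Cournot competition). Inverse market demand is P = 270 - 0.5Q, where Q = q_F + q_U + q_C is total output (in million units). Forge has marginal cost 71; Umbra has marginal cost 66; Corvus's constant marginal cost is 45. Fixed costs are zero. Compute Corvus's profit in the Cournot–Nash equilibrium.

Forge's profit: π_F = (270 - 0.5Q)q_F - (71q_F). Setting ∂π_F/∂q_F = 0: 199 - q_F - (1/2)(q_U + q_C) = 0.
Umbra's profit: π_U = (270 - 0.5Q)q_U - (66q_U). Setting ∂π_U/∂q_U = 0: 204 - q_U - (1/2)(q_F + q_C) = 0.
Corvus's first-order condition: 225 - q_C - (1/2)(q_F + q_U) = 0.
Summing all 3 equations gives 628 − 2Q = 0, hence Q = 314.
Back-substituting: q_F = (199 − 157)/(1/2) = 84, q_U = (204 − 157)/(1/2) = 94, q_C = (225 − 157)/(1/2) = 136.
Price P = 270 - (1/2)·314 = 113.
Corvus's profit: (113 - 45)·136 = 9248.

9248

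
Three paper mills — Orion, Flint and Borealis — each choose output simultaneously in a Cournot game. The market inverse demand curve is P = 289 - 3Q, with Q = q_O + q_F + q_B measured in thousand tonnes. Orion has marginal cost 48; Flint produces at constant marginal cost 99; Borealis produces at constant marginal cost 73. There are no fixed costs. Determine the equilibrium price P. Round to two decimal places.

Orion's profit: π_O = (289 - 3Q)q_O - (48q_O). Setting ∂π_O/∂q_O = 0: 241 - 6q_O - 3(q_F + q_B) = 0.
Flint's first-order condition: 190 - 6q_F - 3(q_O + q_B) = 0.
Borealis's profit: π_B = (289 - 3Q)q_B - (73q_B). Setting ∂π_B/∂q_B = 0: 216 - 6q_B - 3(q_O + q_F) = 0.
Adding the 3 first-order conditions: 647 − 12Q = 0, so Q = 647/12.
Back-substituting: q_O = (241 − 647/4)/3 = 317/12, q_F = (190 − 647/4)/3 = 113/12, q_B = (216 − 647/4)/3 = 217/12.
Total output Q = 647/12, so price P = 289 - 3·(647/12) = 509/4.

127.25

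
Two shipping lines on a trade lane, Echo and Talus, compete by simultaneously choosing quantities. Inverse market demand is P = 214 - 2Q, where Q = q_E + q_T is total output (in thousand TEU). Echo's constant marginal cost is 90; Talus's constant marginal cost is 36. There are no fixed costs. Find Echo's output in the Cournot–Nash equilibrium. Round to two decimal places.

11.67

Echo's profit: π_E = (214 - 2Q)q_E - (90q_E). Setting ∂π_E/∂q_E = 0: 124 - 4q_E - 2(q_T) = 0.
Talus's first-order condition: 178 - 4q_T - 2(q_E) = 0.
Best responses: q_E = (124 - 2q_T)/4, q_T = (178 - 2q_E)/4.
Solving the pair: q_E = 35/3, q_T = 116/3.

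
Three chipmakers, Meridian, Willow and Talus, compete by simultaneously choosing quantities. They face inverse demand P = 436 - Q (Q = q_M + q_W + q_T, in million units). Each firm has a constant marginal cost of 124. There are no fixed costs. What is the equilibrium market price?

202

Each firm earns π_i = (436 - Q)q_i - 124q_i.
Setting ∂π_i/∂q_i = 0 with rivals' quantities fixed: 312 - 2q_i - Σ_{j≠i} q_j = 0.
By symmetry each firm produces the same amount; substituting Σ_{j≠i} q_j = 2q_i yields q_i = 312/4 = 78.
Total output Q = 234, so price P = 436 - 234 = 202.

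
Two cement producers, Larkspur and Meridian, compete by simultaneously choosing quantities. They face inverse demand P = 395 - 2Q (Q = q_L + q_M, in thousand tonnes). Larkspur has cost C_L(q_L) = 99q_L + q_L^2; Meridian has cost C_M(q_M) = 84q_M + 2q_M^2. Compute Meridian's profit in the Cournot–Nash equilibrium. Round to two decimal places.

Larkspur's profit: π_L = (395 - 2Q)q_L - (99q_L + q_L²). Setting ∂π_L/∂q_L = 0: 296 - 6q_L - 2(q_M) = 0.
Meridian's first-order condition: 311 - 8q_M - 2(q_L) = 0.
So q_L = (296 - 2q_M)/6 and q_M = (311 - 2q_L)/8.
Solving the pair: q_L = 873/22, q_M = 637/22.
Price P = 395 - 2·(755/11) = 257.7273.
Meridian's profit: 257.7273·(637/22) - 84·(637/22) - 2(637/22)² = 3353.4628.

3353.46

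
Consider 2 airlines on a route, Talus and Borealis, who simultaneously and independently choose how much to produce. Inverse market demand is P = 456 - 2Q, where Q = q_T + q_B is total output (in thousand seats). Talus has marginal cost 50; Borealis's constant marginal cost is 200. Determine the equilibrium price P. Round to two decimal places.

Talus's profit: π_T = (456 - 2Q)q_T - (50q_T). Setting ∂π_T/∂q_T = 0: 406 - 4q_T - 2(q_B) = 0.
Borealis's first-order condition: 256 - 4q_B - 2(q_T) = 0.
So q_T = (406 - 2q_B)/4 and q_B = (256 - 2q_T)/4.
Substituting one into the other gives q_T = 278/3 and q_B = 53/3.
Total output Q = 331/3, so price P = 456 - 2·(331/3) = 706/3.

235.33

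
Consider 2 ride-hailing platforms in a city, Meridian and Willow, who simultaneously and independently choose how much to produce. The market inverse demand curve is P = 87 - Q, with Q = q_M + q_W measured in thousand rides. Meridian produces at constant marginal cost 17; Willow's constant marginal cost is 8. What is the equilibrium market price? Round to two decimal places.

Meridian's profit: π_M = (87 - Q)q_M - (17q_M). Setting ∂π_M/∂q_M = 0: 70 - 2q_M - (q_W) = 0.
Willow's first-order condition: 79 - 2q_W - (q_M) = 0.
So q_M = (70 - q_W)/2 and q_W = (79 - q_M)/2.
Substituting one into the other gives q_M = 61/3 and q_W = 88/3.
Total output Q = 149/3, so price P = 87 - 149/3 = 112/3.

37.33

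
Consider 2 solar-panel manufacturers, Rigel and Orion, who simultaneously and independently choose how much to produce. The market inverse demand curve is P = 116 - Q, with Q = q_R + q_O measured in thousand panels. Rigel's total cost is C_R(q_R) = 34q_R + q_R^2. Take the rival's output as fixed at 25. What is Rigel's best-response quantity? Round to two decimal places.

With the rival's output fixed at 25, Rigel's profit is π_R = (116 - 25 - q_R)q_R - (34q_R + q_R²) = (91 - q_R)q_R - (34q_R + q_R²).
∂π_R/∂q_R = 57 - 4q_R = 0, so q_R = 57/4.

14.25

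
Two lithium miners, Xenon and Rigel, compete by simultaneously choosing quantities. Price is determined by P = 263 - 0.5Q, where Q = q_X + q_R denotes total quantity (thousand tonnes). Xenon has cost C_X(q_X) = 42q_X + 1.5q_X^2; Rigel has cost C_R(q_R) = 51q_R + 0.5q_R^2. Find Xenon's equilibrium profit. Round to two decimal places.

3759.28

Xenon's profit: π_X = (263 - 0.5Q)q_X - (42q_X + (3/2)q_X²). Setting ∂π_X/∂q_X = 0: 221 - 4q_X - (1/2)(q_R) = 0.
Rigel's first-order condition: 212 - 2q_R - (1/2)(q_X) = 0.
Rearranging gives the reaction functions q_X = (221 - (1/2)q_R)/4 and q_R = (212 - (1/2)q_X)/2.
Solving the pair: q_X = 1344/31, q_R = 95.1613.
Price P = 263 - (1/2)·138.5161 = 193.7419.
Xenon's profit: 193.7419·(1344/31) - 42·(1344/31) - (3/2)(1344/31)² = 3759.2841.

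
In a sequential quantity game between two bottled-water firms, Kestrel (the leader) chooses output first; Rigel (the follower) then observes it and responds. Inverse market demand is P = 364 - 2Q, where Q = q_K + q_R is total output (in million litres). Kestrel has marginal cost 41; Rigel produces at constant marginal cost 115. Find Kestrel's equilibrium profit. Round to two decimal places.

Solve by backward induction. Given q_K, the follower Rigel maximises π_R = (364 - 2q_K - 2q_R)q_R - 115q_R.
∂π_R/∂q_R = 249 - 2q_K - 4q_R = 0 gives the reaction function q_R = (249 - 2q_K)/4.
The leader anticipates this reaction. Substituting into P = 364 - 2Q gives P = 479/2 - q_K, so π_K = (479/2 - q_K)q_K - 41q_K.
Maximising: ∂π_K/∂q_K = 397/2 - 2q_K = 0, giving q_K = 397/4.
Then q_R = (249 - 2·(397/4))/4 = 101/8.
Price P = 364 - 2·(895/8) = 561/4.
Kestrel's profit: (561/4 - 41)·(397/4) = 9850.5625.

9850.56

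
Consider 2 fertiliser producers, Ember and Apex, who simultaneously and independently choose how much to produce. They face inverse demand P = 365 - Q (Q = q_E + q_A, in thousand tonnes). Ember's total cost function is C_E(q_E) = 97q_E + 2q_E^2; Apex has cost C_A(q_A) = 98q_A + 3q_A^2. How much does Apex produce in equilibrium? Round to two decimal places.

28.38

Ember's profit: π_E = (365 - Q)q_E - (97q_E + 2q_E²). Setting ∂π_E/∂q_E = 0: 268 - 6q_E - (q_A) = 0.
Apex's first-order condition: 267 - 8q_A - (q_E) = 0.
Best responses: q_E = (268 - q_A)/6, q_A = (267 - q_E)/8.
Substituting one into the other gives q_E = 1877/47 and q_A = 1334/47.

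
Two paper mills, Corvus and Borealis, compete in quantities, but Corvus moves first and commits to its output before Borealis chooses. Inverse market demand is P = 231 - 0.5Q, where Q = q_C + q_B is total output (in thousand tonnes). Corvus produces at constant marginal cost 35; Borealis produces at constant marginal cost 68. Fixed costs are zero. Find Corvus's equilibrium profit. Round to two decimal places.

13110.25

The follower Borealis best-responds to any q_C: π_B = (231 - 0.5Q)q_B - 68q_B.
∂π_B/∂q_B = 163 - (1/2)q_C - q_B = 0 gives the reaction function q_B = (163 - (1/2)q_C).
Corvus substitutes q_B(q_C) into its own profit: π_C = q_C(231 - (1/2)q_C - (163 - (1/2)q_C)/2) - 35q_C = (299/2 - (1/4)q_C)q_C - 35q_C.
Leader FOC: 229/2 - (1/2)q_C = 0, so q_C = 229.
Then q_B = (163 - (1/2)·229) = 97/2.
Price P = 231 - (1/2)·(555/2) = 369/4.
Corvus's profit: (369/4 - 35)·229 = 13110.2500.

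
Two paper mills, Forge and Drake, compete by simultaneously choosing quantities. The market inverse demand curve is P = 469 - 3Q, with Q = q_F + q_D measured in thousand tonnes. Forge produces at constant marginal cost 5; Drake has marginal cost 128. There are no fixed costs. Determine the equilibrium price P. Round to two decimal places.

Forge's profit: π_F = (469 - 3Q)q_F - (5q_F). Setting ∂π_F/∂q_F = 0: 464 - 6q_F - 3(q_D) = 0.
Drake's profit: π_D = (469 - 3Q)q_D - (128q_D). Setting ∂π_D/∂q_D = 0: 341 - 6q_D - 3(q_F) = 0.
Best responses: q_F = (464 - 3q_D)/6, q_D = (341 - 3q_F)/6.
Solving the pair: q_F = 587/9, q_D = 218/9.
Total output Q = 805/9, so price P = 469 - 3·(805/9) = 602/3.

200.67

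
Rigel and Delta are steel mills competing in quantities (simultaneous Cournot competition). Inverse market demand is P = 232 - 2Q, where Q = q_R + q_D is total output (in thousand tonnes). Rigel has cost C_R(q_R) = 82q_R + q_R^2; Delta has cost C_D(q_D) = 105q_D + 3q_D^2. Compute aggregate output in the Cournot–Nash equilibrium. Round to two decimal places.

30.50

Rigel's profit: π_R = (232 - 2Q)q_R - (82q_R + q_R²). Setting ∂π_R/∂q_R = 0: 150 - 6q_R - 2(q_D) = 0.
Delta's profit: π_D = (232 - 2Q)q_D - (105q_D + 3q_D²). Setting ∂π_D/∂q_D = 0: 127 - 10q_D - 2(q_R) = 0.
So q_R = (150 - 2q_D)/6 and q_D = (127 - 2q_R)/10.
Substituting one into the other gives q_R = 89/4 and q_D = 33/4.
Total output Q = 89/4 + 33/4 = 61/2.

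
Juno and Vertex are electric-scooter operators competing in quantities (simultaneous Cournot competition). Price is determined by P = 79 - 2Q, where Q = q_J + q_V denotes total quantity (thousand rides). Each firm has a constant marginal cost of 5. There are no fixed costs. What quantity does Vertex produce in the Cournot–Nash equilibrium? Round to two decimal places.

12.33

A representative firm's profit is π_i = q_i(79 - 2Q) - 5q_i.
First-order condition (treating rivals' output as given): 74 - 4q_i - 2q_j = 0.
With identical firms every q_j equals q_i, so q_j = q_i and 74 = 6q_i, giving q_i = 37/3.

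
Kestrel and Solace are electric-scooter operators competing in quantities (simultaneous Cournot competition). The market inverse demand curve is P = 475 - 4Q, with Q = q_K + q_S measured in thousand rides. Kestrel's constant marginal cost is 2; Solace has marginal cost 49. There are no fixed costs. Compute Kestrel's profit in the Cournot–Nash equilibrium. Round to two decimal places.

Kestrel's profit: π_K = (475 - 4Q)q_K - (2q_K). Setting ∂π_K/∂q_K = 0: 473 - 8q_K - 4(q_S) = 0.
Solace's first-order condition: 426 - 8q_S - 4(q_K) = 0.
Best responses: q_K = (473 - 4q_S)/8, q_S = (426 - 4q_K)/8.
Substituting one into the other gives q_K = 130/3 and q_S = 379/12.
Price P = 475 - 4·(899/12) = 526/3.
Kestrel's profit: (526/3 - 2)·(130/3) = 7511.1111.

7511.11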